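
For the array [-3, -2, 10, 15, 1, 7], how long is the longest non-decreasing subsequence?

4

One longest non-decreasing subsequence is -3, -2, 10, 15 (positions 1,2,3,4), of length 4; no longer one exists.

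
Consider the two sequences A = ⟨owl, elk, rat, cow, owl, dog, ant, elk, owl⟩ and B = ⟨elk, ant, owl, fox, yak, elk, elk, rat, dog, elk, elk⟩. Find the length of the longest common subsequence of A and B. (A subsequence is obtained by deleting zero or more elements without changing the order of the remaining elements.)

5

A longest common subsequence is owl, elk, rat, dog, elk (length 5); the LCS DP confirms no longer common subsequence exists.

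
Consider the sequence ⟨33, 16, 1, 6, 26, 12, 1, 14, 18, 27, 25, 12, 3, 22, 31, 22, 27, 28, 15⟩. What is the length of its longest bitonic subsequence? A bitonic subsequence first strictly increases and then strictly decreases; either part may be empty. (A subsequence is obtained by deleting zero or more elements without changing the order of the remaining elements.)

9

Let inc[i] be the LIS ending at i and dec[i] the longest strictly decreasing subsequence starting at i. inc = [1, 1, 1, 2, 3, 3, 1, 4, 5, 6, 6, 3, 2, 6, 7, 6, 7, 8, 5], dec = [5, 4, 1, 2, 4, 2, 1, 3, 3, 4, 3, 2, 1, 2, 3, 2, 2, 2, 1].
max_i inc[i]+dec[i]−1 = 9, with one witness 1, 6, 12, 14, 18, 27, 25, 22, 15.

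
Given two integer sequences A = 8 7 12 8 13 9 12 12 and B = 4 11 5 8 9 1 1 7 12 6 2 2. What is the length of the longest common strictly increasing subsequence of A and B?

A longest common strictly increasing subsequence is 8, 9, 12 (length 3); it appears in order in both A and B, and no longer such subsequence exists.

3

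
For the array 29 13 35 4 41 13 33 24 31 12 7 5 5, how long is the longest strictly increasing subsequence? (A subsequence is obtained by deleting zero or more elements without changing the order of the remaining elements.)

Let dp[i] be the longest increasing subsequence ending at position i. Then dp = [1, 1, 2, 1, 3, 2, 3, 3, 4, 2, 2, 2, 2].
The maximum is 4; one witness is 4, 13, 24, 31 at positions 4,6,8,9.

4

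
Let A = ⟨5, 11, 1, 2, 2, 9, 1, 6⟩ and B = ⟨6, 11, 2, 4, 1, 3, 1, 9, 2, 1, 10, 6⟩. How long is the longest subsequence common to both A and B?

A longest common subsequence is 11, 1, 2, 1, 6 (length 5); the LCS DP confirms no longer common subsequence exists.

5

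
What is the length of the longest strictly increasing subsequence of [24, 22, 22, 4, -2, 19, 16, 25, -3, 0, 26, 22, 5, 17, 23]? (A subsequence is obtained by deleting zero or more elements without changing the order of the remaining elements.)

One longest increasing subsequence is -2, 0, 5, 17, 23 (positions 5,10,13,14,15), of length 5; no longer one exists.

5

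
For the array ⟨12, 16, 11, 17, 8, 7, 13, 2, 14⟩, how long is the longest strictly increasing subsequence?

One longest increasing subsequence is 12, 16, 17 (positions 1,2,4), of length 3; no longer one exists.

3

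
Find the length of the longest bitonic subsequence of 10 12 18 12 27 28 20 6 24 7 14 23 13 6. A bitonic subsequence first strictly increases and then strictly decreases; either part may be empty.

9

One longest bitonic subsequence is 10, 12, 18, 27, 28, 24, 23, 13, 6 (positions 1,2,3,5,6,9,12,13,14): it rises to 28 then falls. Length 9 is optimal.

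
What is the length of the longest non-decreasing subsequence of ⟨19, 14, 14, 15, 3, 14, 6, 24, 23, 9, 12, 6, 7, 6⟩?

One longest non-decreasing subsequence is 14, 14, 15, 24 (positions 2,3,4,8), of length 4; no longer one exists.

4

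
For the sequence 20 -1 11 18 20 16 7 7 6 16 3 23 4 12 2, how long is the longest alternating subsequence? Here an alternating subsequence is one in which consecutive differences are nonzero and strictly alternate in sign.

10

Track the best alternating length ending on an up-step vs a down-step at each position: up/down = 1/1, 1/2, 3/2, 3/2, 3/1, 3/4, 3/4, 3/4, 3/4, 5/4, 3/6, 7/1, 7/8, 9/8, 3/10.
The maximum over both is 10; one such subsequence is 20, -1, 11, 7, 16, 3, 23, 4, 12, 2.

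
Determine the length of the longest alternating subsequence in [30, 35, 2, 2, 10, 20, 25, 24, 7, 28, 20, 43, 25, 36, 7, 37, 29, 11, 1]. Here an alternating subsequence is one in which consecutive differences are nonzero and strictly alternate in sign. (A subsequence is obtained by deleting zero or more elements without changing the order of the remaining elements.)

A longest alternating subsequence is 30, 35, 2, 25, 24, 28, 20, 43, 25, 36, 7, 37, 29 (positions 1,2,3,7,8,10,11,12,13,14,15,16,17); its 12 consecutive differences strictly alternate in sign, and length 13 is optimal.

13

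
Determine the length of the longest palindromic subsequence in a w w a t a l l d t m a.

6

Using dp[i][j] = 2 + dp[i+1][j−1] if the ends match, else max(dp[i+1][j], dp[i][j−1]):
dp[1][12] = 6. A witness is atllta at positions 1,5,7,8,10,12.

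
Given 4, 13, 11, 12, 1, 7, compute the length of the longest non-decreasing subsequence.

Let dp[i] be the longest non-decreasing subsequence ending at position i. Then dp = [1, 2, 2, 3, 1, 2].
The maximum is 3; one witness is 4, 11, 12 at positions 1,3,4.

3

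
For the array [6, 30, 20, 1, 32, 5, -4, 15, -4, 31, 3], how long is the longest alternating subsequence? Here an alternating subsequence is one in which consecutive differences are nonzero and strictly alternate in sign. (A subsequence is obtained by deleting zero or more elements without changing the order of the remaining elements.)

9

Track the best alternating length ending on an up-step vs a down-step at each position: up/down = 1/1, 2/1, 2/3, 1/3, 4/1, 4/5, 1/5, 6/5, 1/7, 8/5, 8/9.
The maximum over both is 9; one such subsequence is 6, 30, 20, 32, 5, 15, -4, 31, 3.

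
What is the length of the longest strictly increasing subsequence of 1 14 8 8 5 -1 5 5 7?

3

Let dp[i] be the longest increasing subsequence ending at position i. Then dp = [1, 2, 2, 2, 2, 1, 2, 2, 3].
The maximum is 3; one witness is 1, 5, 7 at positions 1,5,9.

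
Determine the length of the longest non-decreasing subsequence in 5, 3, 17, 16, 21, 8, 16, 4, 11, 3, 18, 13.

One longest non-decreasing subsequence is 5, 16, 16, 18 (positions 1,4,7,11), of length 4; no longer one exists.

4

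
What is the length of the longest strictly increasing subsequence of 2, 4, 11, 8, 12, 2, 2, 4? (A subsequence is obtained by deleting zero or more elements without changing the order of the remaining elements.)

4

One longest increasing subsequence is 2, 4, 11, 12 (positions 1,2,3,5), of length 4; no longer one exists.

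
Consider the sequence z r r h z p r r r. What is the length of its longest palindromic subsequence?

Using dp[i][j] = 2 + dp[i+1][j−1] if the ends match, else max(dp[i+1][j], dp[i][j−1]):
dp[1][9] = 5. A witness is rrrrr at positions 2,3,7,8,9.

5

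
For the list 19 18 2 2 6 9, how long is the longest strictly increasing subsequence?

One longest increasing subsequence is 2, 6, 9 (positions 3,5,6), of length 3; no longer one exists.

3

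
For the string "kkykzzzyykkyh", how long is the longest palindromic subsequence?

One longest palindromic subsequence is kkyzzzykk (positions 1,2,3,5,6,7,9,10,11); it reads the same forward and backward, and the interval DP gives dp[1][13] = 9.

9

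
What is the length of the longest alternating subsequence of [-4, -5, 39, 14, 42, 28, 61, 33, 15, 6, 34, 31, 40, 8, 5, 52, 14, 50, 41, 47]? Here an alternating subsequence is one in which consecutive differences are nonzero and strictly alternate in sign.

Track the best alternating length ending on an up-step vs a down-step at each position: up/down = 1/1, 1/2, 3/1, 3/4, 5/1, 5/6, 7/1, 7/8, 5/8, 3/8, 9/8, 9/10, 11/8, 9/12, 3/12, 13/8, 13/14, 15/14, 15/16, 17/16.
The maximum over both is 17; one such subsequence is -4, -5, 39, 14, 42, 28, 61, 33, 34, 31, 40, 8, 52, 14, 50, 41, 47.

17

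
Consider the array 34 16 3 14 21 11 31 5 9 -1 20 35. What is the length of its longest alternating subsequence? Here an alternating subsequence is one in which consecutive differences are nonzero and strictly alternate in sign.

Track the best alternating length ending on an up-step vs a down-step at each position: up/down = 1/1, 1/2, 1/2, 3/2, 3/2, 3/4, 5/2, 3/6, 7/6, 1/8, 9/6, 9/1.
The maximum over both is 9; one such subsequence is 34, 3, 14, 11, 31, 5, 9, -1, 20.

9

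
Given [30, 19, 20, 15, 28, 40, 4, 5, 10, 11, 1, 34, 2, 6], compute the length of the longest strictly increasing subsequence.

5

Scanning left to right, the best length ending at each element is: 30→1, 19→1, 20→2, 15→1, 28→3, 40→4, 4→1, 5→2, 10→3, 11→4, 1→1, 34→5, 2→2, 6→3.
So the longest increasing subsequence has length 5, e.g. 4, 5, 10, 11, 34.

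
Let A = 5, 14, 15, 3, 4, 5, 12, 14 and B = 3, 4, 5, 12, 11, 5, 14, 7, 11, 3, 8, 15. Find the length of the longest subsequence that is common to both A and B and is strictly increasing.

A longest common strictly increasing subsequence is 3, 4, 5, 12, 14 (length 5); it appears in order in both A and B, and no longer such subsequence exists.

5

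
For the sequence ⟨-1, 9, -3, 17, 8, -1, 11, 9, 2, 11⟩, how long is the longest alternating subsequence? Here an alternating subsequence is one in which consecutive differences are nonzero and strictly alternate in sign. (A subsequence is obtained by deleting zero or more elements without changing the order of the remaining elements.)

Track the best alternating length ending on an up-step vs a down-step at each position: up/down = 1/1, 2/1, 1/3, 4/1, 4/5, 4/5, 6/5, 6/7, 6/7, 8/5.
The maximum over both is 8; one such subsequence is -1, 9, -3, 17, 8, 11, 9, 11.

8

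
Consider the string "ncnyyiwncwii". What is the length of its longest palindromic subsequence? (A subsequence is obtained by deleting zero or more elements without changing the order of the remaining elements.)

6

One longest palindromic subsequence is cnyync (positions 2,3,4,5,8,9); it reads the same forward and backward, and the interval DP gives dp[1][12] = 6.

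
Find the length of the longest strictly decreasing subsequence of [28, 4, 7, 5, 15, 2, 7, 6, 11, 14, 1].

One longest decreasing subsequence is 28, 7, 5, 2, 1 (positions 1,3,4,6,11), of length 5; no longer one exists.

5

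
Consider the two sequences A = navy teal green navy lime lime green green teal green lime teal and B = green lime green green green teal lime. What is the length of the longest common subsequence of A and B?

6

A longest common subsequence is green, lime, green, green, teal, lime (length 6); the LCS DP confirms no longer common subsequence exists.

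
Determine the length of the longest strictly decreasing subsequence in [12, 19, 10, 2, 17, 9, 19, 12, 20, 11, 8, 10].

Scanning left to right, the best length ending at each element is: 12→1, 19→1, 10→2, 2→3, 17→2, 9→3, 19→1, 12→3, 20→1, 11→4, 8→5, 10→5.
So the longest decreasing subsequence has length 5, e.g. 19, 17, 12, 11, 8.

5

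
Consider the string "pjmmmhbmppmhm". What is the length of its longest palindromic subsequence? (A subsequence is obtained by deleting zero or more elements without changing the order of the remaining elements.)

One longest palindromic subsequence is mhmppmhm (positions 3,6,8,9,10,11,12,13); it reads the same forward and backward, and the interval DP gives dp[1][13] = 8.

8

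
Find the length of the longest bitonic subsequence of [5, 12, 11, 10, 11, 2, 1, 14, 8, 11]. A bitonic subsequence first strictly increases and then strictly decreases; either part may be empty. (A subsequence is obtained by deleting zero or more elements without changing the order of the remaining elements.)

6

One longest bitonic subsequence is 5, 12, 11, 10, 2, 1 (positions 1,2,3,4,6,7): it rises to 12 then falls. Length 6 is optimal.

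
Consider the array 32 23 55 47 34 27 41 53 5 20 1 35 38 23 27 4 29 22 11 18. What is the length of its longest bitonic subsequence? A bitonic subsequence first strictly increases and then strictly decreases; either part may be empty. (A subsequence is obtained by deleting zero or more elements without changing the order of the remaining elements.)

One longest bitonic subsequence is 32, 55, 47, 41, 38, 29, 22, 18 (positions 1,3,4,7,13,17,18,20): it rises to 55 then falls. Length 8 is optimal.

8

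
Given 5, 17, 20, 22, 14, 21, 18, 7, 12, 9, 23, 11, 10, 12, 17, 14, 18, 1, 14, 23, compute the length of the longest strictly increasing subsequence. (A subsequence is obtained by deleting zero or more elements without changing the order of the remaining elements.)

Let dp[i] be the longest increasing subsequence ending at position i. Then dp = [1, 2, 3, 4, 2, 4, 3, 2, 3, 3, 5, 4, 4, 5, 6, 6, 7, 1, 6, 8].
The maximum is 8; one witness is 5, 7, 9, 11, 12, 17, 18, 23 at positions 1,8,10,12,14,15,17,20.

8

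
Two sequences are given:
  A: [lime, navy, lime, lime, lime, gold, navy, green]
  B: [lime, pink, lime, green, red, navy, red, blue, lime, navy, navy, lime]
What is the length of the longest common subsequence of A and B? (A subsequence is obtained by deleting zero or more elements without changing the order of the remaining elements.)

A longest common subsequence is lime, navy, lime, lime (length 4); the LCS DP confirms no longer common subsequence exists.

4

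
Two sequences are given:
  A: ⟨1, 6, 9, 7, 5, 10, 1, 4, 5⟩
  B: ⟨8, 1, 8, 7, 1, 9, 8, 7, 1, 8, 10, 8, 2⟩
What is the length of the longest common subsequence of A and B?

4

Backtracking the LCS table gives one alignment: 1 (A1,B5) → 9 (A3,B6) → 7 (A4,B8) → 10 (A6,B11).
So the longest common subsequence has length 4.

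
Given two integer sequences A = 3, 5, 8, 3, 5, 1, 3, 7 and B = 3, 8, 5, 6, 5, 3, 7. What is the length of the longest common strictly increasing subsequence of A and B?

A longest common strictly increasing subsequence is 3, 5, 7 (length 3); it appears in order in both A and B, and no longer such subsequence exists.

3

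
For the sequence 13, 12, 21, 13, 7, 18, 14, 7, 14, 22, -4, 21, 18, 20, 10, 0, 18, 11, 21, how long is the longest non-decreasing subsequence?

One longest non-decreasing subsequence is 13, 13, 14, 14, 18, 20, 21 (positions 1,4,7,9,13,14,19), of length 7; no longer one exists.

7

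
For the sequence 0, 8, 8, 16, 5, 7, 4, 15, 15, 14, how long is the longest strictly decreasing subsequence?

3

Scanning left to right, the best length ending at each element is: 0→1, 8→1, 8→1, 16→1, 5→2, 7→2, 4→3, 15→2, 15→2, 14→3.
So the longest decreasing subsequence has length 3, e.g. 8, 5, 4.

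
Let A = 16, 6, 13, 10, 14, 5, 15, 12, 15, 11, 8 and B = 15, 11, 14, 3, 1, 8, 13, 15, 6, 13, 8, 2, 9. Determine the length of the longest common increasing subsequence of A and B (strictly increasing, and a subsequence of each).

A longest common strictly increasing subsequence is 14, 15 (length 2); it appears in order in both A and B, and no longer such subsequence exists.

2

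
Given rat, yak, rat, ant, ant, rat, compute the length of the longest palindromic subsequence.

One longest palindromic subsequence is rat ant ant rat (positions 1,4,5,6); it reads the same forward and backward, and the interval DP gives dp[1][6] = 4.

4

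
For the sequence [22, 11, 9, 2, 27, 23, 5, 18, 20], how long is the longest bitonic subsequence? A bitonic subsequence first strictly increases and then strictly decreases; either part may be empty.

4

Let inc[i] be the LIS ending at i and dec[i] the longest strictly decreasing subsequence starting at i. inc = [1, 1, 1, 1, 2, 2, 2, 3, 4], dec = [4, 3, 2, 1, 3, 2, 1, 1, 1].
max_i inc[i]+dec[i]−1 = 4, with one witness 22, 11, 9, 5.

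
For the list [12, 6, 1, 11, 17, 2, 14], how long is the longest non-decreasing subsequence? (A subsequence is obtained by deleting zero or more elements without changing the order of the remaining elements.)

3

Scanning left to right, the best length ending at each element is: 12→1, 6→1, 1→1, 11→2, 17→3, 2→2, 14→3.
So the longest non-decreasing subsequence has length 3, e.g. 6, 11, 17.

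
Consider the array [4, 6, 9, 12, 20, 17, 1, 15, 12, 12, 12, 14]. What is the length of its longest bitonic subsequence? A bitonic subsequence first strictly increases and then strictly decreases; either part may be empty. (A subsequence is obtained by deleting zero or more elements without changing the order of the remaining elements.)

8

One longest bitonic subsequence is 4, 6, 9, 12, 20, 17, 15, 14 (positions 1,2,3,4,5,6,8,12): it rises to 20 then falls. Length 8 is optimal.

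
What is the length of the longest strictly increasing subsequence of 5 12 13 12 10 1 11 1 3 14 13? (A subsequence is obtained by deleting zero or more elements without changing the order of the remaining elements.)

One longest increasing subsequence is 5, 12, 13, 14 (positions 1,2,3,10), of length 4; no longer one exists.

4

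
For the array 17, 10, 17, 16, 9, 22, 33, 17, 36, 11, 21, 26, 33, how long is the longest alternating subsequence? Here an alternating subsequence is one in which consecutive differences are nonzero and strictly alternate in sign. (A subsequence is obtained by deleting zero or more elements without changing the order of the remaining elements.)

9

Track the best alternating length ending on an up-step vs a down-step at each position: up/down = 1/1, 1/2, 3/1, 3/4, 1/4, 5/1, 5/1, 5/6, 7/1, 5/8, 9/8, 9/8, 9/8.
The maximum over both is 9; one such subsequence is 17, 10, 17, 16, 22, 17, 36, 11, 21.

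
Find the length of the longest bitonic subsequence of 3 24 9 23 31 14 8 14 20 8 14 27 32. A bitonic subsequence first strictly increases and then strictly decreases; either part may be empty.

6

One longest bitonic subsequence is 3, 9, 23, 31, 20, 14 (positions 1,3,4,5,9,11): it rises to 31 then falls. Length 6 is optimal.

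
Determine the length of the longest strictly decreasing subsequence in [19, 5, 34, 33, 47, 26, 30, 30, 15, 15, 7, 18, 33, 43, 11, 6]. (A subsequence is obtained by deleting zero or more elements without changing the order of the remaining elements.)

One longest decreasing subsequence is 34, 33, 26, 15, 7, 6 (positions 3,4,6,9,11,16), of length 6; no longer one exists.

6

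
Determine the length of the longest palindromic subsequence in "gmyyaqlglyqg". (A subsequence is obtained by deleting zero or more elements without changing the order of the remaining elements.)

One longest palindromic subsequence is gqlglqg (positions 1,6,7,8,9,11,12); it reads the same forward and backward, and the interval DP gives dp[1][12] = 7.

7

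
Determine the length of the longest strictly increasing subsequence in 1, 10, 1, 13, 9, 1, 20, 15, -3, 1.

Let dp[i] be the longest increasing subsequence ending at position i. Then dp = [1, 2, 1, 3, 2, 1, 4, 4, 1, 2].
The maximum is 4; one witness is 1, 10, 13, 20 at positions 1,2,4,7.

4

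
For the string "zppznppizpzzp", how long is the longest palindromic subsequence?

One longest palindromic subsequence is ppzppzpp (positions 2,3,4,6,7,9,10,13); it reads the same forward and backward, and the interval DP gives dp[1][13] = 8.

8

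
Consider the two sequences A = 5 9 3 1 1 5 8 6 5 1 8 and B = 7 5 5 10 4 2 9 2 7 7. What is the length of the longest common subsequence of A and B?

A longest common subsequence is 5, 9 (length 2); the LCS DP confirms no longer common subsequence exists.

2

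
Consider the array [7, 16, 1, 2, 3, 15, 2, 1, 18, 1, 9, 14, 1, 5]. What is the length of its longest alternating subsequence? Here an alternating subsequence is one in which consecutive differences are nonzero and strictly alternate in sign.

10

A longest alternating subsequence is 7, 16, 1, 3, 2, 18, 1, 9, 1, 5 (positions 1,2,3,5,7,9,10,11,13,14); its 9 consecutive differences strictly alternate in sign, and length 10 is optimal.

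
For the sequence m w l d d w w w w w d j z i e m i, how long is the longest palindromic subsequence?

Using dp[i][j] = 2 + dp[i+1][j−1] if the ends match, else max(dp[i+1][j], dp[i][j−1]):
dp[1][17] = 9. A witness is mdwwwwwdm at positions 1,5,6,7,8,9,10,11,16.

9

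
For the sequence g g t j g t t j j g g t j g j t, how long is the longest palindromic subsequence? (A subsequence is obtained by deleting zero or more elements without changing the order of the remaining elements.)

10

Using dp[i][j] = 2 + dp[i+1][j−1] if the ends match, else max(dp[i+1][j], dp[i][j−1]):
dp[1][16] = 10. A witness is tjgjggjgjt at positions 3,4,5,8,10,11,13,14,15,16.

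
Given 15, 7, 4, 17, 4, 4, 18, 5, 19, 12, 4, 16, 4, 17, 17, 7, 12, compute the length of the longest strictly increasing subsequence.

Scanning left to right, the best length ending at each element is: 15→1, 7→1, 4→1, 17→2, 4→1, 4→1, 18→3, 5→2, 19→4, 12→3, 4→1, 16→4, 4→1, 17→5, 17→5, 7→3, 12→4.
So the longest increasing subsequence has length 5, e.g. 4, 5, 12, 16, 17.

5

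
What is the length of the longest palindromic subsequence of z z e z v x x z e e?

6

One longest palindromic subsequence is ezxxze (positions 3,4,6,7,8,10); it reads the same forward and backward, and the interval DP gives dp[1][10] = 6.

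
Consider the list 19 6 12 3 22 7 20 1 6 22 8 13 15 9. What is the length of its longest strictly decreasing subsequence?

Let dp[i] be the longest decreasing subsequence ending at position i. Then dp = [1, 2, 2, 3, 1, 3, 2, 4, 4, 1, 3, 3, 3, 4].
The maximum is 4; one witness is 19, 6, 3, 1 at positions 1,2,4,8.

4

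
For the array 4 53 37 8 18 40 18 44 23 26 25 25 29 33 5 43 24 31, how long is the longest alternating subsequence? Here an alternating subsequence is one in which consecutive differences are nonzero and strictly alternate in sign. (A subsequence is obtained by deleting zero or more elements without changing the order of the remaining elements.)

A longest alternating subsequence is 4, 53, 37, 40, 18, 44, 23, 26, 25, 29, 5, 43, 24, 31 (positions 1,2,3,6,7,8,9,10,11,13,15,16,17,18); its 13 consecutive differences strictly alternate in sign, and length 14 is optimal.

14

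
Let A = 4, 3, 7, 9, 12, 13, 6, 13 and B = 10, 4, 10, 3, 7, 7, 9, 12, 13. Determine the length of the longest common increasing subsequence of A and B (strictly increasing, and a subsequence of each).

For each value that appears in both, track the longest common increasing run ending there.
The best achievable length is 5; one witness is 4, 7, 9, 12, 13 (A-positions 1,3,4,5,6, B-positions 2,5,7,8,9).

5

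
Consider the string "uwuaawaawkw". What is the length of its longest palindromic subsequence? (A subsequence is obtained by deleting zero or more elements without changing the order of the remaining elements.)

7

One longest palindromic subsequence is waawaaw (positions 2,4,5,6,7,8,11); it reads the same forward and backward, and the interval DP gives dp[1][11] = 7.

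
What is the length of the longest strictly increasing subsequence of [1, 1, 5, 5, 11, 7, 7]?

Let dp[i] be the longest increasing subsequence ending at position i. Then dp = [1, 1, 2, 2, 3, 3, 3].
The maximum is 3; one witness is 1, 5, 11 at positions 1,3,5.

3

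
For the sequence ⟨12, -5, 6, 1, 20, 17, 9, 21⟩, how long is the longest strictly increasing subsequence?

4

Let dp[i] be the longest increasing subsequence ending at position i. Then dp = [1, 1, 2, 2, 3, 3, 3, 4].
The maximum is 4; one witness is -5, 6, 20, 21 at positions 2,3,5,8.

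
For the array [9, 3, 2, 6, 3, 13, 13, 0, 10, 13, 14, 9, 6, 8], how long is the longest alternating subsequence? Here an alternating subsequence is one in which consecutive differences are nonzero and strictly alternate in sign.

A longest alternating subsequence is 9, 3, 6, 3, 13, 0, 10, 6, 8 (positions 1,2,4,5,6,8,9,13,14); its 8 consecutive differences strictly alternate in sign, and length 9 is optimal.

9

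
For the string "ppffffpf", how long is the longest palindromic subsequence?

6

One longest palindromic subsequence is pffffp (positions 2,3,4,5,6,7); it reads the same forward and backward, and the interval DP gives dp[1][8] = 6.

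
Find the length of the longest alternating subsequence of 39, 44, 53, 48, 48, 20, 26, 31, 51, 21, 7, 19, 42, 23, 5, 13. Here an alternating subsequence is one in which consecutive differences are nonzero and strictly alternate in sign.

Track the best alternating length ending on an up-step vs a down-step at each position: up/down = 1/1, 2/1, 2/1, 2/3, 2/3, 1/3, 4/3, 4/3, 4/3, 4/5, 1/5, 6/5, 6/5, 6/7, 1/7, 8/7.
The maximum over both is 8; one such subsequence is 39, 44, 20, 26, 7, 19, 5, 13.

8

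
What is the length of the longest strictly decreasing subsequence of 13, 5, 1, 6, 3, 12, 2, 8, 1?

5

Scanning left to right, the best length ending at each element is: 13→1, 5→2, 1→3, 6→2, 3→3, 12→2, 2→4, 8→3, 1→5.
So the longest decreasing subsequence has length 5, e.g. 13, 5, 3, 2, 1.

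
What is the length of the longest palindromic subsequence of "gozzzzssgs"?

One longest palindromic subsequence is gzzzzg (positions 1,3,4,5,6,9); it reads the same forward and backward, and the interval DP gives dp[1][10] = 6.

6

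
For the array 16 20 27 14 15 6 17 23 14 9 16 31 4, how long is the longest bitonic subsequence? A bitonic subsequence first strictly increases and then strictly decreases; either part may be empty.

7

Let inc[i] be the LIS ending at i and dec[i] the longest strictly decreasing subsequence starting at i. inc = [1, 2, 3, 1, 2, 1, 3, 4, 2, 2, 3, 5, 1], dec = [5, 5, 5, 3, 4, 2, 4, 4, 3, 2, 2, 2, 1].
max_i inc[i]+dec[i]−1 = 7, with one witness 16, 20, 27, 23, 14, 9, 4.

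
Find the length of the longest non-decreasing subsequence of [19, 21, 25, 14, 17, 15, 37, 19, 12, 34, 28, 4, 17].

4

Scanning left to right, the best length ending at each element is: 19→1, 21→2, 25→3, 14→1, 17→2, 15→2, 37→4, 19→3, 12→1, 34→4, 28→4, 4→1, 17→3.
So the longest non-decreasing subsequence has length 4, e.g. 19, 21, 25, 37.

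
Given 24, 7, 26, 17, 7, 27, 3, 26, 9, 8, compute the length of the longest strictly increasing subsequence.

3

One longest increasing subsequence is 24, 26, 27 (positions 1,3,6), of length 3; no longer one exists.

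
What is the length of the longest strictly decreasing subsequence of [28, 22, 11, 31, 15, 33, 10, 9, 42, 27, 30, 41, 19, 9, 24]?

Let dp[i] be the longest decreasing subsequence ending at position i. Then dp = [1, 2, 3, 1, 3, 1, 4, 5, 1, 2, 2, 2, 3, 5, 3].
The maximum is 5; one witness is 28, 22, 11, 10, 9 at positions 1,2,3,7,8.

5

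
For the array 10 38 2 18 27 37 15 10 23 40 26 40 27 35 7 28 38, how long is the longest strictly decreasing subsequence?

5

Let dp[i] be the longest decreasing subsequence ending at position i. Then dp = [1, 1, 2, 2, 2, 2, 3, 4, 3, 1, 3, 1, 3, 3, 5, 4, 2].
The maximum is 5; one witness is 38, 18, 15, 10, 7 at positions 2,4,7,8,15.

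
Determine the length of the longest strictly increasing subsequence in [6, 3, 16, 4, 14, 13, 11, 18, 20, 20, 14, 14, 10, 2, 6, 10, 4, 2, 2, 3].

Scanning left to right, the best length ending at each element is: 6→1, 3→1, 16→2, 4→2, 14→3, 13→3, 11→3, 18→4, 20→5, 20→5, 14→4, 14→4, 10→3, 2→1, 6→3, 10→4, 4→2, 2→1, 2→1, 3→2.
So the longest increasing subsequence has length 5, e.g. 3, 4, 14, 18, 20.

5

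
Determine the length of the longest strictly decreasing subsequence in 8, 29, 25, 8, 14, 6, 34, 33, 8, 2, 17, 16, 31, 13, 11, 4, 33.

Let dp[i] be the longest decreasing subsequence ending at position i. Then dp = [1, 1, 2, 3, 3, 4, 1, 2, 4, 5, 3, 4, 3, 5, 6, 7, 2].
The maximum is 7; one witness is 29, 25, 17, 16, 13, 11, 4 at positions 2,3,11,12,14,15,16.

7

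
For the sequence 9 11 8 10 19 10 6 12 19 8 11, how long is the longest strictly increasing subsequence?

4

Scanning left to right, the best length ending at each element is: 9→1, 11→2, 8→1, 10→2, 19→3, 10→2, 6→1, 12→3, 19→4, 8→2, 11→3.
So the longest increasing subsequence has length 4, e.g. 9, 11, 12, 19.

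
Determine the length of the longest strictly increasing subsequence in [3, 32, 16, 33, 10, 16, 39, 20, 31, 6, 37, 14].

6

Let dp[i] be the longest increasing subsequence ending at position i. Then dp = [1, 2, 2, 3, 2, 3, 4, 4, 5, 2, 6, 3].
The maximum is 6; one witness is 3, 10, 16, 20, 31, 37 at positions 1,5,6,8,9,11.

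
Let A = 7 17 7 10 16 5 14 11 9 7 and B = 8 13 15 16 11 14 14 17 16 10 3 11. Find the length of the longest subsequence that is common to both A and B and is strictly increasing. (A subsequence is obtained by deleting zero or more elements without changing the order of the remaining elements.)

2

For each value that appears in both, track the longest common increasing run ending there.
The best achievable length is 2; one witness is 10, 11 (A-positions 4,8, B-positions 10,12).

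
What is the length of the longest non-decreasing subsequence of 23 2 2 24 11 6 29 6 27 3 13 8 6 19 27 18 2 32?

One longest non-decreasing subsequence is 2, 2, 6, 6, 13, 19, 27, 32 (positions 2,3,6,8,11,14,15,18), of length 8; no longer one exists.

8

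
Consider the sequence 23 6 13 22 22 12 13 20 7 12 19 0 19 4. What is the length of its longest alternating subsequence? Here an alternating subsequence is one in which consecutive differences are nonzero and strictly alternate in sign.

10

Track the best alternating length ending on an up-step vs a down-step at each position: up/down = 1/1, 1/2, 3/2, 3/2, 3/2, 3/4, 5/4, 5/4, 3/6, 7/6, 7/6, 1/8, 9/6, 9/10.
The maximum over both is 10; one such subsequence is 23, 6, 13, 12, 13, 7, 12, 0, 19, 4.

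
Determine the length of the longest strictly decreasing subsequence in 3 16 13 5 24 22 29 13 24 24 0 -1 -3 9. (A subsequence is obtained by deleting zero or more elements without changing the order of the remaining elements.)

6

Scanning left to right, the best length ending at each element is: 3→1, 16→1, 13→2, 5→3, 24→1, 22→2, 29→1, 13→3, 24→2, 24→2, 0→4, -1→5, -3→6, 9→4.
So the longest decreasing subsequence has length 6, e.g. 16, 13, 5, 0, -1, -3.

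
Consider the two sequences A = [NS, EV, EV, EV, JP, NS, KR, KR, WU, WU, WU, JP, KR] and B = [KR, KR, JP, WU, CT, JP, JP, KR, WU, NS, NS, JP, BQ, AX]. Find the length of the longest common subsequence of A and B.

5

A longest common subsequence is KR, KR, WU, WU, JP (length 5); the LCS DP confirms no longer common subsequence exists.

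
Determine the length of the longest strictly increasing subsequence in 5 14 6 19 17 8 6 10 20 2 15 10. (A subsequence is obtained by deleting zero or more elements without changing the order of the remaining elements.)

5

Scanning left to right, the best length ending at each element is: 5→1, 14→2, 6→2, 19→3, 17→3, 8→3, 6→2, 10→4, 20→5, 2→1, 15→5, 10→4.
So the longest increasing subsequence has length 5, e.g. 5, 6, 8, 10, 20.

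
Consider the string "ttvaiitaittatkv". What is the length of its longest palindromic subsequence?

One longest palindromic subsequence is vtattatv (positions 3,7,8,10,11,12,13,15); it reads the same forward and backward, and the interval DP gives dp[1][15] = 8.

8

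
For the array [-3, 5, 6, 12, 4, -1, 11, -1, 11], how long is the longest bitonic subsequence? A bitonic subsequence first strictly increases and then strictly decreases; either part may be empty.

6

Let inc[i] be the LIS ending at i and dec[i] the longest strictly decreasing subsequence starting at i. inc = [1, 2, 3, 4, 2, 2, 4, 2, 4], dec = [1, 3, 3, 3, 2, 1, 2, 1, 1].
max_i inc[i]+dec[i]−1 = 6, with one witness -3, 5, 6, 12, 11, -1.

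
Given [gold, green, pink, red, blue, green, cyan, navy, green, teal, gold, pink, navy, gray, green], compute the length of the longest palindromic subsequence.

Using dp[i][j] = 2 + dp[i+1][j−1] if the ends match, else max(dp[i+1][j], dp[i][j−1]):
dp[1][15] = 7. A witness is green pink green navy green pink green at positions 2,3,6,8,9,12,15.

7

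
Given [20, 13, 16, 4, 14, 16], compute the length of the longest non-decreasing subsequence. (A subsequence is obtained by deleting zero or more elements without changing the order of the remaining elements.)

Scanning left to right, the best length ending at each element is: 20→1, 13→1, 16→2, 4→1, 14→2, 16→3.
So the longest non-decreasing subsequence has length 3, e.g. 13, 16, 16.

3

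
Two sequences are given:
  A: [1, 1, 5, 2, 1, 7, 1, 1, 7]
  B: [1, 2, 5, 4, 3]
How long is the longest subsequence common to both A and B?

A longest common subsequence is 1, 5 (length 2); the LCS DP confirms no longer common subsequence exists.

2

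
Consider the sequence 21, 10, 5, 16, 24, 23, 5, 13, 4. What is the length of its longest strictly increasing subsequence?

3

Let dp[i] be the longest increasing subsequence ending at position i. Then dp = [1, 1, 1, 2, 3, 3, 1, 2, 1].
The maximum is 3; one witness is 10, 16, 24 at positions 2,4,5.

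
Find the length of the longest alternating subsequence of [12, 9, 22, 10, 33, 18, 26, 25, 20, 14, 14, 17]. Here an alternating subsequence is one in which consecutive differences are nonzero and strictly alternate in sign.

9

Track the best alternating length ending on an up-step vs a down-step at each position: up/down = 1/1, 1/2, 3/1, 3/4, 5/1, 5/6, 7/6, 7/8, 7/8, 5/8, 5/8, 9/8.
The maximum over both is 9; one such subsequence is 12, 9, 22, 10, 33, 18, 26, 14, 17.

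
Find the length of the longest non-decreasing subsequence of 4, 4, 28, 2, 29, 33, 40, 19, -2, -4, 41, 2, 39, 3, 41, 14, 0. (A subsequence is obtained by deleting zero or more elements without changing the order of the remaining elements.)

One longest non-decreasing subsequence is 4, 4, 28, 29, 33, 40, 41, 41 (positions 1,2,3,5,6,7,11,15), of length 8; no longer one exists.

8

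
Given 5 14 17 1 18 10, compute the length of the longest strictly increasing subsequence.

One longest increasing subsequence is 5, 14, 17, 18 (positions 1,2,3,5), of length 4; no longer one exists.

4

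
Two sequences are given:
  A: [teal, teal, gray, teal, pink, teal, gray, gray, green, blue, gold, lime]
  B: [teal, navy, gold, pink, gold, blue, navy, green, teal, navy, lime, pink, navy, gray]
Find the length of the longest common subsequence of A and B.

4

Backtracking the LCS table gives one alignment: teal (A1,B1) → teal (A2,B9) → pink (A5,B12) → gray (A8,B14).
So the longest common subsequence has length 4.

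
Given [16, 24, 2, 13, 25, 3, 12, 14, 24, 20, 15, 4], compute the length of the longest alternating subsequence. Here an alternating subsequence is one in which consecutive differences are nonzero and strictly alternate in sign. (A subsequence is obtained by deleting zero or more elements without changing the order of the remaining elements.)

7

Track the best alternating length ending on an up-step vs a down-step at each position: up/down = 1/1, 2/1, 1/3, 4/3, 4/1, 4/5, 6/5, 6/5, 6/5, 6/7, 6/7, 6/7.
The maximum over both is 7; one such subsequence is 16, 24, 2, 13, 3, 24, 20.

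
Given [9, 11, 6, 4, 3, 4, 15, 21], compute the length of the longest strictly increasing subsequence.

One longest increasing subsequence is 9, 11, 15, 21 (positions 1,2,7,8), of length 4; no longer one exists.

4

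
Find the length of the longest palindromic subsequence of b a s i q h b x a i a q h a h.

One longest palindromic subsequence is ahaiaha (positions 2,6,9,10,11,13,14); it reads the same forward and backward, and the interval DP gives dp[1][15] = 7.

7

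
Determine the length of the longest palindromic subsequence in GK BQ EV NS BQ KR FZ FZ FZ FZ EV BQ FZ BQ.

One longest palindromic subsequence is BQ BQ FZ FZ FZ FZ BQ BQ (positions 2,5,7,8,9,10,12,14); it reads the same forward and backward, and the interval DP gives dp[1][14] = 8.

8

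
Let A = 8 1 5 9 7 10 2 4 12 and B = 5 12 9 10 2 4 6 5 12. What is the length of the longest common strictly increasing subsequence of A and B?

4

A longest common strictly increasing subsequence is 5, 9, 10, 12 (length 4); it appears in order in both A and B, and no longer such subsequence exists.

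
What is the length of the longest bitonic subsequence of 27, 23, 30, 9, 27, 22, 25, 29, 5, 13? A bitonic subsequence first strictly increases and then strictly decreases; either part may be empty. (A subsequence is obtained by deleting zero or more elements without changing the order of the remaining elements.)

One longest bitonic subsequence is 27, 30, 27, 25, 13 (positions 1,3,5,7,10): it rises to 30 then falls. Length 5 is optimal.

5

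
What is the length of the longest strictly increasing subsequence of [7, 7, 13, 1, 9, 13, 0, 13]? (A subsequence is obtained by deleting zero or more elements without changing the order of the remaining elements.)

3

One longest increasing subsequence is 7, 9, 13 (positions 1,5,6), of length 3; no longer one exists.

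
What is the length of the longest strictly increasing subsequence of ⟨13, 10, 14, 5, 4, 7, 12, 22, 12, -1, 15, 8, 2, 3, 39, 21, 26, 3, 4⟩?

6

Let dp[i] be the longest increasing subsequence ending at position i. Then dp = [1, 1, 2, 1, 1, 2, 3, 4, 3, 1, 4, 3, 2, 3, 5, 5, 6, 3, 4].
The maximum is 6; one witness is 5, 7, 12, 15, 21, 26 at positions 4,6,7,11,16,17.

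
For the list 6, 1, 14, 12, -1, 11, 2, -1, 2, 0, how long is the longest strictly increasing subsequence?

2

Let dp[i] be the longest increasing subsequence ending at position i. Then dp = [1, 1, 2, 2, 1, 2, 2, 1, 2, 2].
The maximum is 2; one witness is 6, 14 at positions 1,3.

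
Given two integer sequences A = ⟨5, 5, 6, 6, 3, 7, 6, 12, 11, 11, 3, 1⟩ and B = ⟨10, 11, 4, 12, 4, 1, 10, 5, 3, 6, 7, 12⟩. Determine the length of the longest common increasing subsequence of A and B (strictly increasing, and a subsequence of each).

For each value that appears in both, track the longest common increasing run ending there.
The best achievable length is 4; one witness is 5, 6, 7, 12 (A-positions 1,3,6,8, B-positions 8,10,11,12).

4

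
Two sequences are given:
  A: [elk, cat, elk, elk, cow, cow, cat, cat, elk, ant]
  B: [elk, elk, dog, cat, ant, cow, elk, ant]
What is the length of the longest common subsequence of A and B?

A longest common subsequence is elk, cat, cow, elk, ant (length 5); the LCS DP confirms no longer common subsequence exists.

5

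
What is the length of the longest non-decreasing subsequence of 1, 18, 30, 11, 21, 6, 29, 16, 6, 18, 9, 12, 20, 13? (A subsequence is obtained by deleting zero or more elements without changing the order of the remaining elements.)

6

Let dp[i] be the longest non-decreasing subsequence ending at position i. Then dp = [1, 2, 3, 2, 3, 2, 4, 3, 3, 4, 4, 5, 6, 6].
The maximum is 6; one witness is 1, 6, 6, 9, 12, 20 at positions 1,6,9,11,12,13.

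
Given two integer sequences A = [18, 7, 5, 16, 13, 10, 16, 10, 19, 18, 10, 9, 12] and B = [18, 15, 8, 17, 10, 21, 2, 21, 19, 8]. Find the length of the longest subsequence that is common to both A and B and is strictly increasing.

2

A longest common strictly increasing subsequence is 18, 19 (length 2); it appears in order in both A and B, and no longer such subsequence exists.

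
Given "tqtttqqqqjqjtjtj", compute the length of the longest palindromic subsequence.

One longest palindromic subsequence is ttqqqqqtt (positions 4,5,6,7,8,9,11,13,15); it reads the same forward and backward, and the interval DP gives dp[1][16] = 9.

9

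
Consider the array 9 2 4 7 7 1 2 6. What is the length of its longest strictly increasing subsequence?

Let dp[i] be the longest increasing subsequence ending at position i. Then dp = [1, 1, 2, 3, 3, 1, 2, 3].
The maximum is 3; one witness is 2, 4, 7 at positions 2,3,4.

3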